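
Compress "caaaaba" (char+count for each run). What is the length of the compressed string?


Input: caaaaba
Runs:
  'c' x 1 => "c1"
  'a' x 4 => "a4"
  'b' x 1 => "b1"
  'a' x 1 => "a1"
Compressed: "c1a4b1a1"
Compressed length: 8

8


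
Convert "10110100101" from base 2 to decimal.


Input: "10110100101" in base 2
Positional expansion:
  Digit '1' (value 1) x 2^10 = 1024
  Digit '0' (value 0) x 2^9 = 0
  Digit '1' (value 1) x 2^8 = 256
  Digit '1' (value 1) x 2^7 = 128
  Digit '0' (value 0) x 2^6 = 0
  Digit '1' (value 1) x 2^5 = 32
  Digit '0' (value 0) x 2^4 = 0
  Digit '0' (value 0) x 2^3 = 0
  Digit '1' (value 1) x 2^2 = 4
  Digit '0' (value 0) x 2^1 = 0
  Digit '1' (value 1) x 2^0 = 1
Sum = 1445

1445


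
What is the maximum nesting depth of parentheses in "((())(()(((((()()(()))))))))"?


Input: "((())(()(((((()()(()))))))))"
Tracking depth:
  Position 0 '(': depth becomes 1
  Position 1 '(': depth becomes 2
  Position 2 '(': depth becomes 3
  Position 3 ')': depth becomes 2
  Position 4 ')': depth becomes 1
  Position 5 '(': depth becomes 2
  Position 6 '(': depth becomes 3
  Position 7 ')': depth becomes 2
  Position 8 '(': depth becomes 3
  Position 9 '(': depth becomes 4
  Position 10 '(': depth becomes 5
  Position 11 '(': depth becomes 6
  Position 12 '(': depth becomes 7
  Position 13 '(': depth becomes 8
  Position 14 ')': depth becomes 7
  Position 15 '(': depth becomes 8
  Position 16 ')': depth becomes 7
  Position 17 '(': depth becomes 8
  Position 18 '(': depth becomes 9
  Position 19 ')': depth becomes 8
  Position 20 ')': depth becomes 7
  Position 21 ')': depth becomes 6
  Position 22 ')': depth becomes 5
  Position 23 ')': depth becomes 4
  Position 24 ')': depth becomes 3
  Position 25 ')': depth becomes 2
  Position 26 ')': depth becomes 1
  Position 27 ')': depth becomes 0
Maximum depth reached: 9

9


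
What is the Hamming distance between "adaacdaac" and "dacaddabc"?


Comparing "adaacdaac" and "dacaddabc" position by position:
  Position 0: 'a' vs 'd' => differ
  Position 1: 'd' vs 'a' => differ
  Position 2: 'a' vs 'c' => differ
  Position 3: 'a' vs 'a' => same
  Position 4: 'c' vs 'd' => differ
  Position 5: 'd' vs 'd' => same
  Position 6: 'a' vs 'a' => same
  Position 7: 'a' vs 'b' => differ
  Position 8: 'c' vs 'c' => same
Total differences (Hamming distance): 5

5


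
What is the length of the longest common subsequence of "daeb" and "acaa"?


LCS of "daeb" and "acaa"
DP table:
           a    c    a    a
      0    0    0    0    0
  d   0    0    0    0    0
  a   0    1    1    1    1
  e   0    1    1    1    1
  b   0    1    1    1    1
LCS length = dp[4][4] = 1

1


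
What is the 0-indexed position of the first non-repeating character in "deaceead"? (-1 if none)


Input: deaceead
Character frequencies:
  'a': 2
  'c': 1
  'd': 2
  'e': 3
Scanning left to right for freq == 1:
  Position 0 ('d'): freq=2, skip
  Position 1 ('e'): freq=3, skip
  Position 2 ('a'): freq=2, skip
  Position 3 ('c'): unique! => answer = 3

3


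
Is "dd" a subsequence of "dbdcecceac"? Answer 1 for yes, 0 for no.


Check if "dd" is a subsequence of "dbdcecceac"
Greedy scan:
  Position 0 ('d'): matches sub[0] = 'd'
  Position 1 ('b'): no match needed
  Position 2 ('d'): matches sub[1] = 'd'
  Position 3 ('c'): no match needed
  Position 4 ('e'): no match needed
  Position 5 ('c'): no match needed
  Position 6 ('c'): no match needed
  Position 7 ('e'): no match needed
  Position 8 ('a'): no match needed
  Position 9 ('c'): no match needed
All 2 characters matched => is a subsequence

1


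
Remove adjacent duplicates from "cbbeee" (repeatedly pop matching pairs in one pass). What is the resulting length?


Input: cbbeee
Stack-based adjacent duplicate removal:
  Read 'c': push. Stack: c
  Read 'b': push. Stack: cb
  Read 'b': matches stack top 'b' => pop. Stack: c
  Read 'e': push. Stack: ce
  Read 'e': matches stack top 'e' => pop. Stack: c
  Read 'e': push. Stack: ce
Final stack: "ce" (length 2)

2


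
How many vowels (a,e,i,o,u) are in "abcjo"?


Input: abcjo
Checking each character:
  'a' at position 0: vowel (running total: 1)
  'b' at position 1: consonant
  'c' at position 2: consonant
  'j' at position 3: consonant
  'o' at position 4: vowel (running total: 2)
Total vowels: 2

2


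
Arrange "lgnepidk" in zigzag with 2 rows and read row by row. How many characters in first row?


Zigzag "lgnepidk" into 2 rows:
Placing characters:
  'l' => row 0
  'g' => row 1
  'n' => row 0
  'e' => row 1
  'p' => row 0
  'i' => row 1
  'd' => row 0
  'k' => row 1
Rows:
  Row 0: "lnpd"
  Row 1: "geik"
First row length: 4

4


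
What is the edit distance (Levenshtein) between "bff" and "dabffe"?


Computing edit distance: "bff" -> "dabffe"
DP table:
           d    a    b    f    f    e
      0    1    2    3    4    5    6
  b   1    1    2    2    3    4    5
  f   2    2    2    3    2    3    4
  f   3    3    3    3    3    2    3
Edit distance = dp[3][6] = 3

3


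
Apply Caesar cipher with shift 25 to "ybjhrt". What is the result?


Caesar cipher: shift "ybjhrt" by 25
  'y' (pos 24) + 25 = pos 23 = 'x'
  'b' (pos 1) + 25 = pos 0 = 'a'
  'j' (pos 9) + 25 = pos 8 = 'i'
  'h' (pos 7) + 25 = pos 6 = 'g'
  'r' (pos 17) + 25 = pos 16 = 'q'
  't' (pos 19) + 25 = pos 18 = 's'
Result: xaigqs

xaigqs


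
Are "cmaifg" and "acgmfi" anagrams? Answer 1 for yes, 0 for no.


Strings: "cmaifg", "acgmfi"
Sorted first:  acfgim
Sorted second: acfgim
Sorted forms match => anagrams

1


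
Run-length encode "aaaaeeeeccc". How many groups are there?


Input: aaaaeeeeccc
Scanning for consecutive runs:
  Group 1: 'a' x 4 (positions 0-3)
  Group 2: 'e' x 4 (positions 4-7)
  Group 3: 'c' x 3 (positions 8-10)
Total groups: 3

3


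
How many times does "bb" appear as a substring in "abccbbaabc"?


Searching for "bb" in "abccbbaabc"
Scanning each position:
  Position 0: "ab" => no
  Position 1: "bc" => no
  Position 2: "cc" => no
  Position 3: "cb" => no
  Position 4: "bb" => MATCH
  Position 5: "ba" => no
  Position 6: "aa" => no
  Position 7: "ab" => no
  Position 8: "bc" => no
Total occurrences: 1

1


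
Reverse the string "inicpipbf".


Input: inicpipbf
Reading characters right to left:
  Position 8: 'f'
  Position 7: 'b'
  Position 6: 'p'
  Position 5: 'i'
  Position 4: 'p'
  Position 3: 'c'
  Position 2: 'i'
  Position 1: 'n'
  Position 0: 'i'
Reversed: fbpipcini

fbpipcini


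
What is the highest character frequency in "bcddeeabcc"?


Input: bcddeeabcc
Character counts:
  'a': 1
  'b': 2
  'c': 3
  'd': 2
  'e': 2
Maximum frequency: 3

3


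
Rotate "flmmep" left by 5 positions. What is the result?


Input: "flmmep", rotate left by 5
First 5 characters: "flmme"
Remaining characters: "p"
Concatenate remaining + first: "p" + "flmme" = "pflmme"

pflmme


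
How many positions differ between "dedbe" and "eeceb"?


Comparing "dedbe" and "eeceb" position by position:
  Position 0: 'd' vs 'e' => DIFFER
  Position 1: 'e' vs 'e' => same
  Position 2: 'd' vs 'c' => DIFFER
  Position 3: 'b' vs 'e' => DIFFER
  Position 4: 'e' vs 'b' => DIFFER
Positions that differ: 4

4


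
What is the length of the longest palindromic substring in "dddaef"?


Input: "dddaef"
Checking substrings for palindromes:
  [0:3] "ddd" (len 3) => palindrome
  [0:2] "dd" (len 2) => palindrome
  [1:3] "dd" (len 2) => palindrome
Longest palindromic substring: "ddd" with length 3

3


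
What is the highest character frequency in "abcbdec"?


Input: abcbdec
Character counts:
  'a': 1
  'b': 2
  'c': 2
  'd': 1
  'e': 1
Maximum frequency: 2

2


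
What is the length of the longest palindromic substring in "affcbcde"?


Input: "affcbcde"
Checking substrings for palindromes:
  [3:6] "cbc" (len 3) => palindrome
  [1:3] "ff" (len 2) => palindrome
Longest palindromic substring: "cbc" with length 3

3


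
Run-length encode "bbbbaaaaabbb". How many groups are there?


Input: bbbbaaaaabbb
Scanning for consecutive runs:
  Group 1: 'b' x 4 (positions 0-3)
  Group 2: 'a' x 5 (positions 4-8)
  Group 3: 'b' x 3 (positions 9-11)
Total groups: 3

3


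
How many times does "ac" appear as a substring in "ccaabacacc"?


Searching for "ac" in "ccaabacacc"
Scanning each position:
  Position 0: "cc" => no
  Position 1: "ca" => no
  Position 2: "aa" => no
  Position 3: "ab" => no
  Position 4: "ba" => no
  Position 5: "ac" => MATCH
  Position 6: "ca" => no
  Position 7: "ac" => MATCH
  Position 8: "cc" => no
Total occurrences: 2

2


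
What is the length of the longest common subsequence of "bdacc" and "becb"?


LCS of "bdacc" and "becb"
DP table:
           b    e    c    b
      0    0    0    0    0
  b   0    1    1    1    1
  d   0    1    1    1    1
  a   0    1    1    1    1
  c   0    1    1    2    2
  c   0    1    1    2    2
LCS length = dp[5][4] = 2

2


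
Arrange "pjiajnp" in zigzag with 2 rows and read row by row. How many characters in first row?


Zigzag "pjiajnp" into 2 rows:
Placing characters:
  'p' => row 0
  'j' => row 1
  'i' => row 0
  'a' => row 1
  'j' => row 0
  'n' => row 1
  'p' => row 0
Rows:
  Row 0: "pijp"
  Row 1: "jan"
First row length: 4

4


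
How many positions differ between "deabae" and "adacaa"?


Comparing "deabae" and "adacaa" position by position:
  Position 0: 'd' vs 'a' => DIFFER
  Position 1: 'e' vs 'd' => DIFFER
  Position 2: 'a' vs 'a' => same
  Position 3: 'b' vs 'c' => DIFFER
  Position 4: 'a' vs 'a' => same
  Position 5: 'e' vs 'a' => DIFFER
Positions that differ: 4

4


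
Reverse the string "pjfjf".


Input: pjfjf
Reading characters right to left:
  Position 4: 'f'
  Position 3: 'j'
  Position 2: 'f'
  Position 1: 'j'
  Position 0: 'p'
Reversed: fjfjp

fjfjp


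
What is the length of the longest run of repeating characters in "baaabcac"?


Input: "baaabcac"
Scanning for longest run:
  Position 1 ('a'): new char, reset run to 1
  Position 2 ('a'): continues run of 'a', length=2
  Position 3 ('a'): continues run of 'a', length=3
  Position 4 ('b'): new char, reset run to 1
  Position 5 ('c'): new char, reset run to 1
  Position 6 ('a'): new char, reset run to 1
  Position 7 ('c'): new char, reset run to 1
Longest run: 'a' with length 3

3


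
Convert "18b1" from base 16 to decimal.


Input: "18b1" in base 16
Positional expansion:
  Digit '1' (value 1) x 16^3 = 4096
  Digit '8' (value 8) x 16^2 = 2048
  Digit 'b' (value 11) x 16^1 = 176
  Digit '1' (value 1) x 16^0 = 1
Sum = 6321

6321


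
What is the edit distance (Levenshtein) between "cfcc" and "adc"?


Computing edit distance: "cfcc" -> "adc"
DP table:
           a    d    c
      0    1    2    3
  c   1    1    2    2
  f   2    2    2    3
  c   3    3    3    2
  c   4    4    4    3
Edit distance = dp[4][3] = 3

3


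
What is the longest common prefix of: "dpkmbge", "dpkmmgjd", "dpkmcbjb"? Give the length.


Words: dpkmbge, dpkmmgjd, dpkmcbjb
  Position 0: all 'd' => match
  Position 1: all 'p' => match
  Position 2: all 'k' => match
  Position 3: all 'm' => match
  Position 4: ('b', 'm', 'c') => mismatch, stop
LCP = "dpkm" (length 4)

4


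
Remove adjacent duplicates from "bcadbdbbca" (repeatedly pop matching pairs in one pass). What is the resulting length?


Input: bcadbdbbca
Stack-based adjacent duplicate removal:
  Read 'b': push. Stack: b
  Read 'c': push. Stack: bc
  Read 'a': push. Stack: bca
  Read 'd': push. Stack: bcad
  Read 'b': push. Stack: bcadb
  Read 'd': push. Stack: bcadbd
  Read 'b': push. Stack: bcadbdb
  Read 'b': matches stack top 'b' => pop. Stack: bcadbd
  Read 'c': push. Stack: bcadbdc
  Read 'a': push. Stack: bcadbdca
Final stack: "bcadbdca" (length 8)

8


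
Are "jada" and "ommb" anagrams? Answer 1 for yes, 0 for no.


Strings: "jada", "ommb"
Sorted first:  aadj
Sorted second: bmmo
Differ at position 0: 'a' vs 'b' => not anagrams

0


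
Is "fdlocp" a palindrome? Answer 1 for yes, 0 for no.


Input: fdlocp
Reversed: pcoldf
  Compare pos 0 ('f') with pos 5 ('p'): MISMATCH
  Compare pos 1 ('d') with pos 4 ('c'): MISMATCH
  Compare pos 2 ('l') with pos 3 ('o'): MISMATCH
Result: not a palindrome

0


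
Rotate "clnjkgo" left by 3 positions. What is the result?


Input: "clnjkgo", rotate left by 3
First 3 characters: "cln"
Remaining characters: "jkgo"
Concatenate remaining + first: "jkgo" + "cln" = "jkgocln"

jkgocln


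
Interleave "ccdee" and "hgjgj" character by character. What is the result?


Interleaving "ccdee" and "hgjgj":
  Position 0: 'c' from first, 'h' from second => "ch"
  Position 1: 'c' from first, 'g' from second => "cg"
  Position 2: 'd' from first, 'j' from second => "dj"
  Position 3: 'e' from first, 'g' from second => "eg"
  Position 4: 'e' from first, 'j' from second => "ej"
Result: chcgdjegej

chcgdjegej


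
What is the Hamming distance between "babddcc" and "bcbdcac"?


Comparing "babddcc" and "bcbdcac" position by position:
  Position 0: 'b' vs 'b' => same
  Position 1: 'a' vs 'c' => differ
  Position 2: 'b' vs 'b' => same
  Position 3: 'd' vs 'd' => same
  Position 4: 'd' vs 'c' => differ
  Position 5: 'c' vs 'a' => differ
  Position 6: 'c' vs 'c' => same
Total differences (Hamming distance): 3

3


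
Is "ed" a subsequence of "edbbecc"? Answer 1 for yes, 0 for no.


Check if "ed" is a subsequence of "edbbecc"
Greedy scan:
  Position 0 ('e'): matches sub[0] = 'e'
  Position 1 ('d'): matches sub[1] = 'd'
  Position 2 ('b'): no match needed
  Position 3 ('b'): no match needed
  Position 4 ('e'): no match needed
  Position 5 ('c'): no match needed
  Position 6 ('c'): no match needed
All 2 characters matched => is a subsequence

1


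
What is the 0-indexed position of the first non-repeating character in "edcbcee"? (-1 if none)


Input: edcbcee
Character frequencies:
  'b': 1
  'c': 2
  'd': 1
  'e': 3
Scanning left to right for freq == 1:
  Position 0 ('e'): freq=3, skip
  Position 1 ('d'): unique! => answer = 1

1


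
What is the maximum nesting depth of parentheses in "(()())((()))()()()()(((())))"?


Input: "(()())((()))()()()()(((())))"
Tracking depth:
  Position 0 '(': depth becomes 1
  Position 1 '(': depth becomes 2
  Position 2 ')': depth becomes 1
  Position 3 '(': depth becomes 2
  Position 4 ')': depth becomes 1
  Position 5 ')': depth becomes 0
  Position 6 '(': depth becomes 1
  Position 7 '(': depth becomes 2
  Position 8 '(': depth becomes 3
  Position 9 ')': depth becomes 2
  Position 10 ')': depth becomes 1
  Position 11 ')': depth becomes 0
  Position 12 '(': depth becomes 1
  Position 13 ')': depth becomes 0
  Position 14 '(': depth becomes 1
  Position 15 ')': depth becomes 0
  Position 16 '(': depth becomes 1
  Position 17 ')': depth becomes 0
  Position 18 '(': depth becomes 1
  Position 19 ')': depth becomes 0
  Position 20 '(': depth becomes 1
  Position 21 '(': depth becomes 2
  Position 22 '(': depth becomes 3
  Position 23 '(': depth becomes 4
  Position 24 ')': depth becomes 3
  Position 25 ')': depth becomes 2
  Position 26 ')': depth becomes 1
  Position 27 ')': depth becomes 0
Maximum depth reached: 4

4


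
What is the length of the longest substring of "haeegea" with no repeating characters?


Input: "haeegea"
Sliding window (track last position of each char):
  Position 0 ('h'): window [0,0] length 1 -- new best
  Position 1 ('a'): window [0,1] length 2 -- new best
  Position 2 ('e'): window [0,2] length 3 -- new best
  Position 3 ('e'): repeat (last at 2), move window start to 3
  Position 3 ('e'): window [3,3] length 1
  Position 4 ('g'): window [3,4] length 2
  Position 5 ('e'): repeat (last at 3), move window start to 4
  Position 5 ('e'): window [4,5] length 2
  Position 6 ('a'): window [4,6] length 3
Longest substring with no repeats: "hae" with length 3

3


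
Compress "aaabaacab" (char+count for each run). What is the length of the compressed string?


Input: aaabaacab
Runs:
  'a' x 3 => "a3"
  'b' x 1 => "b1"
  'a' x 2 => "a2"
  'c' x 1 => "c1"
  'a' x 1 => "a1"
  'b' x 1 => "b1"
Compressed: "a3b1a2c1a1b1"
Compressed length: 12

12


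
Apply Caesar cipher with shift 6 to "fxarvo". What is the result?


Caesar cipher: shift "fxarvo" by 6
  'f' (pos 5) + 6 = pos 11 = 'l'
  'x' (pos 23) + 6 = pos 3 = 'd'
  'a' (pos 0) + 6 = pos 6 = 'g'
  'r' (pos 17) + 6 = pos 23 = 'x'
  'v' (pos 21) + 6 = pos 1 = 'b'
  'o' (pos 14) + 6 = pos 20 = 'u'
Result: ldgxbu

ldgxbu


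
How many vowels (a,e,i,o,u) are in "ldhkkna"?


Input: ldhkkna
Checking each character:
  'l' at position 0: consonant
  'd' at position 1: consonant
  'h' at position 2: consonant
  'k' at position 3: consonant
  'k' at position 4: consonant
  'n' at position 5: consonant
  'a' at position 6: vowel (running total: 1)
Total vowels: 1

1


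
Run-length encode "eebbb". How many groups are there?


Input: eebbb
Scanning for consecutive runs:
  Group 1: 'e' x 2 (positions 0-1)
  Group 2: 'b' x 3 (positions 2-4)
Total groups: 2

2


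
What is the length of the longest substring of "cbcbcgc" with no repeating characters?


Input: "cbcbcgc"
Sliding window (track last position of each char):
  Position 0 ('c'): window [0,0] length 1 -- new best
  Position 1 ('b'): window [0,1] length 2 -- new best
  Position 2 ('c'): repeat (last at 0), move window start to 1
  Position 2 ('c'): window [1,2] length 2
  Position 3 ('b'): repeat (last at 1), move window start to 2
  Position 3 ('b'): window [2,3] length 2
  Position 4 ('c'): repeat (last at 2), move window start to 3
  Position 4 ('c'): window [3,4] length 2
  Position 5 ('g'): window [3,5] length 3 -- new best
  Position 6 ('c'): repeat (last at 4), move window start to 5
  Position 6 ('c'): window [5,6] length 2
Longest substring with no repeats: "bcg" with length 3

3


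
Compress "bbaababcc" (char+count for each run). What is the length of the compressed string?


Input: bbaababcc
Runs:
  'b' x 2 => "b2"
  'a' x 2 => "a2"
  'b' x 1 => "b1"
  'a' x 1 => "a1"
  'b' x 1 => "b1"
  'c' x 2 => "c2"
Compressed: "b2a2b1a1b1c2"
Compressed length: 12

12


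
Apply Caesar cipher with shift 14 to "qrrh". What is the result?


Caesar cipher: shift "qrrh" by 14
  'q' (pos 16) + 14 = pos 4 = 'e'
  'r' (pos 17) + 14 = pos 5 = 'f'
  'r' (pos 17) + 14 = pos 5 = 'f'
  'h' (pos 7) + 14 = pos 21 = 'v'
Result: effv

effv


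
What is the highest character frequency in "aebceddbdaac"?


Input: aebceddbdaac
Character counts:
  'a': 3
  'b': 2
  'c': 2
  'd': 3
  'e': 2
Maximum frequency: 3

3


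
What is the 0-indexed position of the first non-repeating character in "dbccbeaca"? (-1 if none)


Input: dbccbeaca
Character frequencies:
  'a': 2
  'b': 2
  'c': 3
  'd': 1
  'e': 1
Scanning left to right for freq == 1:
  Position 0 ('d'): unique! => answer = 0

0


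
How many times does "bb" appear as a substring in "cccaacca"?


Searching for "bb" in "cccaacca"
Scanning each position:
  Position 0: "cc" => no
  Position 1: "cc" => no
  Position 2: "ca" => no
  Position 3: "aa" => no
  Position 4: "ac" => no
  Position 5: "cc" => no
  Position 6: "ca" => no
Total occurrences: 0

0


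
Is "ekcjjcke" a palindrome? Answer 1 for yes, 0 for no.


Input: ekcjjcke
Reversed: ekcjjcke
  Compare pos 0 ('e') with pos 7 ('e'): match
  Compare pos 1 ('k') with pos 6 ('k'): match
  Compare pos 2 ('c') with pos 5 ('c'): match
  Compare pos 3 ('j') with pos 4 ('j'): match
Result: palindrome

1


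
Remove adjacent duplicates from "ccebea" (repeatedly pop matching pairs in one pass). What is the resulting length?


Input: ccebea
Stack-based adjacent duplicate removal:
  Read 'c': push. Stack: c
  Read 'c': matches stack top 'c' => pop. Stack: (empty)
  Read 'e': push. Stack: e
  Read 'b': push. Stack: eb
  Read 'e': push. Stack: ebe
  Read 'a': push. Stack: ebea
Final stack: "ebea" (length 4)

4


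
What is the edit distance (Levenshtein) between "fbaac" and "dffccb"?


Computing edit distance: "fbaac" -> "dffccb"
DP table:
           d    f    f    c    c    b
      0    1    2    3    4    5    6
  f   1    1    1    2    3    4    5
  b   2    2    2    2    3    4    4
  a   3    3    3    3    3    4    5
  a   4    4    4    4    4    4    5
  c   5    5    5    5    4    4    5
Edit distance = dp[5][6] = 5

5


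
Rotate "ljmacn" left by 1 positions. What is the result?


Input: "ljmacn", rotate left by 1
First 1 characters: "l"
Remaining characters: "jmacn"
Concatenate remaining + first: "jmacn" + "l" = "jmacnl"

jmacnl


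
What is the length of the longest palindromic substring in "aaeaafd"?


Input: "aaeaafd"
Checking substrings for palindromes:
  [0:5] "aaeaa" (len 5) => palindrome
  [1:4] "aea" (len 3) => palindrome
  [0:2] "aa" (len 2) => palindrome
  [3:5] "aa" (len 2) => palindrome
Longest palindromic substring: "aaeaa" with length 5

5


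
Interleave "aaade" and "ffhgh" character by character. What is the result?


Interleaving "aaade" and "ffhgh":
  Position 0: 'a' from first, 'f' from second => "af"
  Position 1: 'a' from first, 'f' from second => "af"
  Position 2: 'a' from first, 'h' from second => "ah"
  Position 3: 'd' from first, 'g' from second => "dg"
  Position 4: 'e' from first, 'h' from second => "eh"
Result: afafahdgeh

afafahdgeh


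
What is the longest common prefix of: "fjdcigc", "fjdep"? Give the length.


Words: fjdcigc, fjdep
  Position 0: all 'f' => match
  Position 1: all 'j' => match
  Position 2: all 'd' => match
  Position 3: ('c', 'e') => mismatch, stop
LCP = "fjd" (length 3)

3


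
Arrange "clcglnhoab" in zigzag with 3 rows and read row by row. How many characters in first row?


Zigzag "clcglnhoab" into 3 rows:
Placing characters:
  'c' => row 0
  'l' => row 1
  'c' => row 2
  'g' => row 1
  'l' => row 0
  'n' => row 1
  'h' => row 2
  'o' => row 1
  'a' => row 0
  'b' => row 1
Rows:
  Row 0: "cla"
  Row 1: "lgnob"
  Row 2: "ch"
First row length: 3

3


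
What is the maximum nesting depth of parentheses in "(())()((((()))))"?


Input: "(())()((((()))))"
Tracking depth:
  Position 0 '(': depth becomes 1
  Position 1 '(': depth becomes 2
  Position 2 ')': depth becomes 1
  Position 3 ')': depth becomes 0
  Position 4 '(': depth becomes 1
  Position 5 ')': depth becomes 0
  Position 6 '(': depth becomes 1
  Position 7 '(': depth becomes 2
  Position 8 '(': depth becomes 3
  Position 9 '(': depth becomes 4
  Position 10 '(': depth becomes 5
  Position 11 ')': depth becomes 4
  Position 12 ')': depth becomes 3
  Position 13 ')': depth becomes 2
  Position 14 ')': depth becomes 1
  Position 15 ')': depth becomes 0
Maximum depth reached: 5

5


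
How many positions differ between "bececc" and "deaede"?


Comparing "bececc" and "deaede" position by position:
  Position 0: 'b' vs 'd' => DIFFER
  Position 1: 'e' vs 'e' => same
  Position 2: 'c' vs 'a' => DIFFER
  Position 3: 'e' vs 'e' => same
  Position 4: 'c' vs 'd' => DIFFER
  Position 5: 'c' vs 'e' => DIFFER
Positions that differ: 4

4


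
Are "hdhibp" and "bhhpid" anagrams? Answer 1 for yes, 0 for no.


Strings: "hdhibp", "bhhpid"
Sorted first:  bdhhip
Sorted second: bdhhip
Sorted forms match => anagrams

1


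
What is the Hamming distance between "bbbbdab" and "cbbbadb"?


Comparing "bbbbdab" and "cbbbadb" position by position:
  Position 0: 'b' vs 'c' => differ
  Position 1: 'b' vs 'b' => same
  Position 2: 'b' vs 'b' => same
  Position 3: 'b' vs 'b' => same
  Position 4: 'd' vs 'a' => differ
  Position 5: 'a' vs 'd' => differ
  Position 6: 'b' vs 'b' => same
Total differences (Hamming distance): 3

3


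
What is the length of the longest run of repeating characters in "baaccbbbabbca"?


Input: "baaccbbbabbca"
Scanning for longest run:
  Position 1 ('a'): new char, reset run to 1
  Position 2 ('a'): continues run of 'a', length=2
  Position 3 ('c'): new char, reset run to 1
  Position 4 ('c'): continues run of 'c', length=2
  Position 5 ('b'): new char, reset run to 1
  Position 6 ('b'): continues run of 'b', length=2
  Position 7 ('b'): continues run of 'b', length=3
  Position 8 ('a'): new char, reset run to 1
  Position 9 ('b'): new char, reset run to 1
  Position 10 ('b'): continues run of 'b', length=2
  Position 11 ('c'): new char, reset run to 1
  Position 12 ('a'): new char, reset run to 1
Longest run: 'b' with length 3

3


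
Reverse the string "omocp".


Input: omocp
Reading characters right to left:
  Position 4: 'p'
  Position 3: 'c'
  Position 2: 'o'
  Position 1: 'm'
  Position 0: 'o'
Reversed: pcomo

pcomo


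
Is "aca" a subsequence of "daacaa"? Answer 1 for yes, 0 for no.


Check if "aca" is a subsequence of "daacaa"
Greedy scan:
  Position 0 ('d'): no match needed
  Position 1 ('a'): matches sub[0] = 'a'
  Position 2 ('a'): no match needed
  Position 3 ('c'): matches sub[1] = 'c'
  Position 4 ('a'): matches sub[2] = 'a'
  Position 5 ('a'): no match needed
All 3 characters matched => is a subsequence

1


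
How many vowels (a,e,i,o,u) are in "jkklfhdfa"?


Input: jkklfhdfa
Checking each character:
  'j' at position 0: consonant
  'k' at position 1: consonant
  'k' at position 2: consonant
  'l' at position 3: consonant
  'f' at position 4: consonant
  'h' at position 5: consonant
  'd' at position 6: consonant
  'f' at position 7: consonant
  'a' at position 8: vowel (running total: 1)
Total vowels: 1

1


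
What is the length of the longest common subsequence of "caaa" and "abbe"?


LCS of "caaa" and "abbe"
DP table:
           a    b    b    e
      0    0    0    0    0
  c   0    0    0    0    0
  a   0    1    1    1    1
  a   0    1    1    1    1
  a   0    1    1    1    1
LCS length = dp[4][4] = 1

1


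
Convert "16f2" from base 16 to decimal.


Input: "16f2" in base 16
Positional expansion:
  Digit '1' (value 1) x 16^3 = 4096
  Digit '6' (value 6) x 16^2 = 1536
  Digit 'f' (value 15) x 16^1 = 240
  Digit '2' (value 2) x 16^0 = 2
Sum = 5874

5874


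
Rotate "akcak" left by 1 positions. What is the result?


Input: "akcak", rotate left by 1
First 1 characters: "a"
Remaining characters: "kcak"
Concatenate remaining + first: "kcak" + "a" = "kcaka"

kcaka


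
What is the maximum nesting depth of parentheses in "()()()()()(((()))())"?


Input: "()()()()()(((()))())"
Tracking depth:
  Position 0 '(': depth becomes 1
  Position 1 ')': depth becomes 0
  Position 2 '(': depth becomes 1
  Position 3 ')': depth becomes 0
  Position 4 '(': depth becomes 1
  Position 5 ')': depth becomes 0
  Position 6 '(': depth becomes 1
  Position 7 ')': depth becomes 0
  Position 8 '(': depth becomes 1
  Position 9 ')': depth becomes 0
  Position 10 '(': depth becomes 1
  Position 11 '(': depth becomes 2
  Position 12 '(': depth becomes 3
  Position 13 '(': depth becomes 4
  Position 14 ')': depth becomes 3
  Position 15 ')': depth becomes 2
  Position 16 ')': depth becomes 1
  Position 17 '(': depth becomes 2
  Position 18 ')': depth becomes 1
  Position 19 ')': depth becomes 0
Maximum depth reached: 4

4


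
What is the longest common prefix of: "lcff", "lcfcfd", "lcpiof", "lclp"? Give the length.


Words: lcff, lcfcfd, lcpiof, lclp
  Position 0: all 'l' => match
  Position 1: all 'c' => match
  Position 2: ('f', 'f', 'p', 'l') => mismatch, stop
LCP = "lc" (length 2)

2


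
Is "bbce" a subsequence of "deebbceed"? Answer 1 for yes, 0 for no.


Check if "bbce" is a subsequence of "deebbceed"
Greedy scan:
  Position 0 ('d'): no match needed
  Position 1 ('e'): no match needed
  Position 2 ('e'): no match needed
  Position 3 ('b'): matches sub[0] = 'b'
  Position 4 ('b'): matches sub[1] = 'b'
  Position 5 ('c'): matches sub[2] = 'c'
  Position 6 ('e'): matches sub[3] = 'e'
  Position 7 ('e'): no match needed
  Position 8 ('d'): no match needed
All 4 characters matched => is a subsequence

1


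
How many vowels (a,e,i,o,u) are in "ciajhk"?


Input: ciajhk
Checking each character:
  'c' at position 0: consonant
  'i' at position 1: vowel (running total: 1)
  'a' at position 2: vowel (running total: 2)
  'j' at position 3: consonant
  'h' at position 4: consonant
  'k' at position 5: consonant
Total vowels: 2

2


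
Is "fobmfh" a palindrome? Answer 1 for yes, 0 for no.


Input: fobmfh
Reversed: hfmbof
  Compare pos 0 ('f') with pos 5 ('h'): MISMATCH
  Compare pos 1 ('o') with pos 4 ('f'): MISMATCH
  Compare pos 2 ('b') with pos 3 ('m'): MISMATCH
Result: not a palindrome

0


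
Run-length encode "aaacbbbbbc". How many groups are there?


Input: aaacbbbbbc
Scanning for consecutive runs:
  Group 1: 'a' x 3 (positions 0-2)
  Group 2: 'c' x 1 (positions 3-3)
  Group 3: 'b' x 5 (positions 4-8)
  Group 4: 'c' x 1 (positions 9-9)
Total groups: 4

4


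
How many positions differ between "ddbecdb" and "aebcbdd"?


Comparing "ddbecdb" and "aebcbdd" position by position:
  Position 0: 'd' vs 'a' => DIFFER
  Position 1: 'd' vs 'e' => DIFFER
  Position 2: 'b' vs 'b' => same
  Position 3: 'e' vs 'c' => DIFFER
  Position 4: 'c' vs 'b' => DIFFER
  Position 5: 'd' vs 'd' => same
  Position 6: 'b' vs 'd' => DIFFER
Positions that differ: 5

5


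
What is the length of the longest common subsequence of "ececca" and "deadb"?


LCS of "ececca" and "deadb"
DP table:
           d    e    a    d    b
      0    0    0    0    0    0
  e   0    0    1    1    1    1
  c   0    0    1    1    1    1
  e   0    0    1    1    1    1
  c   0    0    1    1    1    1
  c   0    0    1    1    1    1
  a   0    0    1    2    2    2
LCS length = dp[6][5] = 2

2


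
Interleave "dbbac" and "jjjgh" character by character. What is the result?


Interleaving "dbbac" and "jjjgh":
  Position 0: 'd' from first, 'j' from second => "dj"
  Position 1: 'b' from first, 'j' from second => "bj"
  Position 2: 'b' from first, 'j' from second => "bj"
  Position 3: 'a' from first, 'g' from second => "ag"
  Position 4: 'c' from first, 'h' from second => "ch"
Result: djbjbjagch

djbjbjagch


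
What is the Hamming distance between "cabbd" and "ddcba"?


Comparing "cabbd" and "ddcba" position by position:
  Position 0: 'c' vs 'd' => differ
  Position 1: 'a' vs 'd' => differ
  Position 2: 'b' vs 'c' => differ
  Position 3: 'b' vs 'b' => same
  Position 4: 'd' vs 'a' => differ
Total differences (Hamming distance): 4

4


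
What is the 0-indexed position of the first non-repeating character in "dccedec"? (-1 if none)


Input: dccedec
Character frequencies:
  'c': 3
  'd': 2
  'e': 2
Scanning left to right for freq == 1:
  Position 0 ('d'): freq=2, skip
  Position 1 ('c'): freq=3, skip
  Position 2 ('c'): freq=3, skip
  Position 3 ('e'): freq=2, skip
  Position 4 ('d'): freq=2, skip
  Position 5 ('e'): freq=2, skip
  Position 6 ('c'): freq=3, skip
  No unique character found => answer = -1

-1


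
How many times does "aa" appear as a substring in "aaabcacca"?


Searching for "aa" in "aaabcacca"
Scanning each position:
  Position 0: "aa" => MATCH
  Position 1: "aa" => MATCH
  Position 2: "ab" => no
  Position 3: "bc" => no
  Position 4: "ca" => no
  Position 5: "ac" => no
  Position 6: "cc" => no
  Position 7: "ca" => no
Total occurrences: 2

2


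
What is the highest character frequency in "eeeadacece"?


Input: eeeadacece
Character counts:
  'a': 2
  'c': 2
  'd': 1
  'e': 5
Maximum frequency: 5

5


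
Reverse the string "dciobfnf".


Input: dciobfnf
Reading characters right to left:
  Position 7: 'f'
  Position 6: 'n'
  Position 5: 'f'
  Position 4: 'b'
  Position 3: 'o'
  Position 2: 'i'
  Position 1: 'c'
  Position 0: 'd'
Reversed: fnfboicd

fnfboicd


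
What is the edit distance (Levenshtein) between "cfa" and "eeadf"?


Computing edit distance: "cfa" -> "eeadf"
DP table:
           e    e    a    d    f
      0    1    2    3    4    5
  c   1    1    2    3    4    5
  f   2    2    2    3    4    4
  a   3    3    3    2    3    4
Edit distance = dp[3][5] = 4

4


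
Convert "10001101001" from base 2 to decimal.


Input: "10001101001" in base 2
Positional expansion:
  Digit '1' (value 1) x 2^10 = 1024
  Digit '0' (value 0) x 2^9 = 0
  Digit '0' (value 0) x 2^8 = 0
  Digit '0' (value 0) x 2^7 = 0
  Digit '1' (value 1) x 2^6 = 64
  Digit '1' (value 1) x 2^5 = 32
  Digit '0' (value 0) x 2^4 = 0
  Digit '1' (value 1) x 2^3 = 8
  Digit '0' (value 0) x 2^2 = 0
  Digit '0' (value 0) x 2^1 = 0
  Digit '1' (value 1) x 2^0 = 1
Sum = 1129

1129


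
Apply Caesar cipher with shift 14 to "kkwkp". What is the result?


Caesar cipher: shift "kkwkp" by 14
  'k' (pos 10) + 14 = pos 24 = 'y'
  'k' (pos 10) + 14 = pos 24 = 'y'
  'w' (pos 22) + 14 = pos 10 = 'k'
  'k' (pos 10) + 14 = pos 24 = 'y'
  'p' (pos 15) + 14 = pos 3 = 'd'
Result: yykyd

yykyd


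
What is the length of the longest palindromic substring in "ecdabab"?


Input: "ecdabab"
Checking substrings for palindromes:
  [3:6] "aba" (len 3) => palindrome
  [4:7] "bab" (len 3) => palindrome
Longest palindromic substring: "aba" with length 3

3


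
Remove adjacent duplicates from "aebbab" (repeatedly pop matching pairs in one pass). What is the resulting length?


Input: aebbab
Stack-based adjacent duplicate removal:
  Read 'a': push. Stack: a
  Read 'e': push. Stack: ae
  Read 'b': push. Stack: aeb
  Read 'b': matches stack top 'b' => pop. Stack: ae
  Read 'a': push. Stack: aea
  Read 'b': push. Stack: aeab
Final stack: "aeab" (length 4)

4


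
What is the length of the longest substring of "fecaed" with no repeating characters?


Input: "fecaed"
Sliding window (track last position of each char):
  Position 0 ('f'): window [0,0] length 1 -- new best
  Position 1 ('e'): window [0,1] length 2 -- new best
  Position 2 ('c'): window [0,2] length 3 -- new best
  Position 3 ('a'): window [0,3] length 4 -- new best
  Position 4 ('e'): repeat (last at 1), move window start to 2
  Position 4 ('e'): window [2,4] length 3
  Position 5 ('d'): window [2,5] length 4
Longest substring with no repeats: "feca" with length 4

4


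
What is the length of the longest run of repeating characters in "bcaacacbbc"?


Input: "bcaacacbbc"
Scanning for longest run:
  Position 1 ('c'): new char, reset run to 1
  Position 2 ('a'): new char, reset run to 1
  Position 3 ('a'): continues run of 'a', length=2
  Position 4 ('c'): new char, reset run to 1
  Position 5 ('a'): new char, reset run to 1
  Position 6 ('c'): new char, reset run to 1
  Position 7 ('b'): new char, reset run to 1
  Position 8 ('b'): continues run of 'b', length=2
  Position 9 ('c'): new char, reset run to 1
Longest run: 'a' with length 2

2


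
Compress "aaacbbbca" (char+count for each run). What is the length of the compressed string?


Input: aaacbbbca
Runs:
  'a' x 3 => "a3"
  'c' x 1 => "c1"
  'b' x 3 => "b3"
  'c' x 1 => "c1"
  'a' x 1 => "a1"
Compressed: "a3c1b3c1a1"
Compressed length: 10

10


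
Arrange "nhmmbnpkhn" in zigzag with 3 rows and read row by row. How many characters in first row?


Zigzag "nhmmbnpkhn" into 3 rows:
Placing characters:
  'n' => row 0
  'h' => row 1
  'm' => row 2
  'm' => row 1
  'b' => row 0
  'n' => row 1
  'p' => row 2
  'k' => row 1
  'h' => row 0
  'n' => row 1
Rows:
  Row 0: "nbh"
  Row 1: "hmnkn"
  Row 2: "mp"
First row length: 3

3


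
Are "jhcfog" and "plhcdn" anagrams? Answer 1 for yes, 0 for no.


Strings: "jhcfog", "plhcdn"
Sorted first:  cfghjo
Sorted second: cdhlnp
Differ at position 1: 'f' vs 'd' => not anagrams

0


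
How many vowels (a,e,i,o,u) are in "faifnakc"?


Input: faifnakc
Checking each character:
  'f' at position 0: consonant
  'a' at position 1: vowel (running total: 1)
  'i' at position 2: vowel (running total: 2)
  'f' at position 3: consonant
  'n' at position 4: consonant
  'a' at position 5: vowel (running total: 3)
  'k' at position 6: consonant
  'c' at position 7: consonant
Total vowels: 3

3


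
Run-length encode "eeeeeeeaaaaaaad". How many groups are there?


Input: eeeeeeeaaaaaaad
Scanning for consecutive runs:
  Group 1: 'e' x 7 (positions 0-6)
  Group 2: 'a' x 7 (positions 7-13)
  Group 3: 'd' x 1 (positions 14-14)
Total groups: 3

3


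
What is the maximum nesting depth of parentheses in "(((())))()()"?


Input: "(((())))()()"
Tracking depth:
  Position 0 '(': depth becomes 1
  Position 1 '(': depth becomes 2
  Position 2 '(': depth becomes 3
  Position 3 '(': depth becomes 4
  Position 4 ')': depth becomes 3
  Position 5 ')': depth becomes 2
  Position 6 ')': depth becomes 1
  Position 7 ')': depth becomes 0
  Position 8 '(': depth becomes 1
  Position 9 ')': depth becomes 0
  Position 10 '(': depth becomes 1
  Position 11 ')': depth becomes 0
Maximum depth reached: 4

4


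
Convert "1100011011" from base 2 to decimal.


Input: "1100011011" in base 2
Positional expansion:
  Digit '1' (value 1) x 2^9 = 512
  Digit '1' (value 1) x 2^8 = 256
  Digit '0' (value 0) x 2^7 = 0
  Digit '0' (value 0) x 2^6 = 0
  Digit '0' (value 0) x 2^5 = 0
  Digit '1' (value 1) x 2^4 = 16
  Digit '1' (value 1) x 2^3 = 8
  Digit '0' (value 0) x 2^2 = 0
  Digit '1' (value 1) x 2^1 = 2
  Digit '1' (value 1) x 2^0 = 1
Sum = 795

795


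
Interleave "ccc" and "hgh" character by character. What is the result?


Interleaving "ccc" and "hgh":
  Position 0: 'c' from first, 'h' from second => "ch"
  Position 1: 'c' from first, 'g' from second => "cg"
  Position 2: 'c' from first, 'h' from second => "ch"
Result: chcgch

chcgch


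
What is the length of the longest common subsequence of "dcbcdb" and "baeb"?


LCS of "dcbcdb" and "baeb"
DP table:
           b    a    e    b
      0    0    0    0    0
  d   0    0    0    0    0
  c   0    0    0    0    0
  b   0    1    1    1    1
  c   0    1    1    1    1
  d   0    1    1    1    1
  b   0    1    1    1    2
LCS length = dp[6][4] = 2

2


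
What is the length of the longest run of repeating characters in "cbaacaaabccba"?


Input: "cbaacaaabccba"
Scanning for longest run:
  Position 1 ('b'): new char, reset run to 1
  Position 2 ('a'): new char, reset run to 1
  Position 3 ('a'): continues run of 'a', length=2
  Position 4 ('c'): new char, reset run to 1
  Position 5 ('a'): new char, reset run to 1
  Position 6 ('a'): continues run of 'a', length=2
  Position 7 ('a'): continues run of 'a', length=3
  Position 8 ('b'): new char, reset run to 1
  Position 9 ('c'): new char, reset run to 1
  Position 10 ('c'): continues run of 'c', length=2
  Position 11 ('b'): new char, reset run to 1
  Position 12 ('a'): new char, reset run to 1
Longest run: 'a' with length 3

3


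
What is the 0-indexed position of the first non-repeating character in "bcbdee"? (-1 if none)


Input: bcbdee
Character frequencies:
  'b': 2
  'c': 1
  'd': 1
  'e': 2
Scanning left to right for freq == 1:
  Position 0 ('b'): freq=2, skip
  Position 1 ('c'): unique! => answer = 1

1


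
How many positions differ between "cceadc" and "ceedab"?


Comparing "cceadc" and "ceedab" position by position:
  Position 0: 'c' vs 'c' => same
  Position 1: 'c' vs 'e' => DIFFER
  Position 2: 'e' vs 'e' => same
  Position 3: 'a' vs 'd' => DIFFER
  Position 4: 'd' vs 'a' => DIFFER
  Position 5: 'c' vs 'b' => DIFFER
Positions that differ: 4

4


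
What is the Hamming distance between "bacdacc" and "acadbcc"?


Comparing "bacdacc" and "acadbcc" position by position:
  Position 0: 'b' vs 'a' => differ
  Position 1: 'a' vs 'c' => differ
  Position 2: 'c' vs 'a' => differ
  Position 3: 'd' vs 'd' => same
  Position 4: 'a' vs 'b' => differ
  Position 5: 'c' vs 'c' => same
  Position 6: 'c' vs 'c' => same
Total differences (Hamming distance): 4

4


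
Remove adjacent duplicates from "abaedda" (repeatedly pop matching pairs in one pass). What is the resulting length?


Input: abaedda
Stack-based adjacent duplicate removal:
  Read 'a': push. Stack: a
  Read 'b': push. Stack: ab
  Read 'a': push. Stack: aba
  Read 'e': push. Stack: abae
  Read 'd': push. Stack: abaed
  Read 'd': matches stack top 'd' => pop. Stack: abae
  Read 'a': push. Stack: abaea
Final stack: "abaea" (length 5)

5


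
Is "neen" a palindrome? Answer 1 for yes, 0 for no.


Input: neen
Reversed: neen
  Compare pos 0 ('n') with pos 3 ('n'): match
  Compare pos 1 ('e') with pos 2 ('e'): match
Result: palindrome

1
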